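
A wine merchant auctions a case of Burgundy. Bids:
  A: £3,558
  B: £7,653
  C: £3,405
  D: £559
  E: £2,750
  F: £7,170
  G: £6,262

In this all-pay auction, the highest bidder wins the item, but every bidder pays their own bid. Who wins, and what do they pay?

B pays £7,653

All-pay auction: the highest bidder wins the item, but every bidder pays their own bid.
Bids ranked: 7,653 (B) > 7,170 (F) > 6,262 (G) > 3,558 (A) > 3,405 (C) > 2,750 (E) > …
B wins with the top bid; all bids are sunk regardless.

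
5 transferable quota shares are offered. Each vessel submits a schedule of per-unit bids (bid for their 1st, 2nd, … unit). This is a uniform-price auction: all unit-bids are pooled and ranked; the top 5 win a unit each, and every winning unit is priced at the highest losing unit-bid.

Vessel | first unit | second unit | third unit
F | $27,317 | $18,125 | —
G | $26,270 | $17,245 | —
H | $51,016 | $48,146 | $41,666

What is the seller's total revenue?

Merging the schedules and taking the best 5: 51,016 (H-1), 48,146 (H-2), 41,666 (H-3), 27,317 (F-1), 26,270 (G-1)
Highest rejected unit-bid = $18,125.
Allocation: F 1, G 1, H 3. Every unit priced at $18,125.
Revenue = 5 × 18,125 = $90,625.

Total revenue: $90,625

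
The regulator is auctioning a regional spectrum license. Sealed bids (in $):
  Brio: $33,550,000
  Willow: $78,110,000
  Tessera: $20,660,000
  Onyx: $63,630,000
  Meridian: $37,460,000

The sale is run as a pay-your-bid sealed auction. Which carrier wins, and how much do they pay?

Bids in order: 78,110,000 (Willow) > 63,630,000 (Onyx) > 37,460,000 (Meridian) > 33,550,000 (Brio) > 20,660,000 (Tessera)
First-price: Willow pays what they bid, $78,110,000.

Willow pays $78,110,000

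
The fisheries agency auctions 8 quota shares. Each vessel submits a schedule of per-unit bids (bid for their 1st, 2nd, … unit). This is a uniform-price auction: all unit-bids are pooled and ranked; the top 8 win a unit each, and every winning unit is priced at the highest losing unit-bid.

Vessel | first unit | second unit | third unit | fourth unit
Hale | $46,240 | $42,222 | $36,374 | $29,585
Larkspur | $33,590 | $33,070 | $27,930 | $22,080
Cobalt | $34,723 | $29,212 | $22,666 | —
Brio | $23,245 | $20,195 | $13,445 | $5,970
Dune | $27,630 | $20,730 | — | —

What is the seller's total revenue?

Total revenue: $223,440

Pooled unit-bids ranked (top 8): 46,240 (Hale-1), 42,222 (Hale-2), 36,374 (Hale-3), 34,723 (Cobalt-1), 33,590 (Larkspur-1), 33,070 (Larkspur-2), 29,585 (Hale-4), 29,212 (Cobalt-2)
The (k+1)-th unit-bid is $27,930.
Allocation: Cobalt 2, Hale 4, Larkspur 2. Every unit priced at $27,930.
Revenue = 8 × 27,930 = $223,440.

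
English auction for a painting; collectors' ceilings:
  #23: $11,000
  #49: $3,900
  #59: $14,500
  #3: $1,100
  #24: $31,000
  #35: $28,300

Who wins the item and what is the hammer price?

#24 wins at $28,300

Limits in order: 31,000 (#24) > 28,300 (#35) > 14,500 (#59) > 11,000 (#23) > 3,900 (#49) > 1,100 (#3)
Once the price passes $28,300, only #24 is left; the hammer falls at #35's limit of $28,300.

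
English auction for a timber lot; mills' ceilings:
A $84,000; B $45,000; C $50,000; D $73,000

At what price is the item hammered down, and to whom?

Sorting limits: 84,000 (A) > 73,000 (D) > 50,000 (C) > 45,000 (B)
D is the last rival to drop out, at $73,000; A remains and wins at that price.

A wins at $73,000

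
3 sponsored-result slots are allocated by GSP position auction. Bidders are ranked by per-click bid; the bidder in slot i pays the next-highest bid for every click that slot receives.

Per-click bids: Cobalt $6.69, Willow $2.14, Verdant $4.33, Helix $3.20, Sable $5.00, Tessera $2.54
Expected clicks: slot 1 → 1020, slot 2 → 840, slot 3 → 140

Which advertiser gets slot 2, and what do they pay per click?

Sable; $4.33 per click

Ranked by bid: $6.69 (Cobalt) > $5.00 (Sable) > $4.33 (Verdant) > $3.20 (Helix) > …
Slot 2 goes to the second-ranked bidder, Sable, who pays the next bid down: $4.33/click.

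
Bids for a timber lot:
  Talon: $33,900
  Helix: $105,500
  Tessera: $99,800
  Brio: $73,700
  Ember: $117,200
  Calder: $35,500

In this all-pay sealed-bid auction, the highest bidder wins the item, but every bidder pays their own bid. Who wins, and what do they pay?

Bids ranked: 117,200 (Ember) > 105,500 (Helix) > 99,800 (Tessera) > 73,700 (Brio) > 35,500 (Calder) > 33,900 (Talon)
Ember is highest and takes the item; every bidder forfeits their bid.

Ember pays $117,200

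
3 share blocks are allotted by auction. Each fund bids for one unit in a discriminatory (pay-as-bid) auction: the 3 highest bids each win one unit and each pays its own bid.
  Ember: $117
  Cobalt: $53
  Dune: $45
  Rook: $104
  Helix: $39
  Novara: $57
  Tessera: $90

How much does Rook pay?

Rook pays $104

Bids ranked high→low: 117 (Ember), 104 (Rook), 90 (Tessera), 57 (Novara), 53 (Cobalt), …
Winners (3 units): Ember, Rook, Tessera.
Rook wins → own bid $104.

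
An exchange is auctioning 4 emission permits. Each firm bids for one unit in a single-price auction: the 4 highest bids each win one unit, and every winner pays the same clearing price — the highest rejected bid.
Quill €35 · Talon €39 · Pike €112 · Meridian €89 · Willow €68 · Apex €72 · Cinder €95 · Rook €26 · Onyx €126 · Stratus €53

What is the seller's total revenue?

Total revenue: €288

Sorting: 126 (Onyx), 112 (Pike), 95 (Cinder), 89 (Meridian), 72 (Apex), 68 (Willow), …
The 4 highest are Onyx, Pike, Cinder, Meridian.
Clearing price = highest rejected bid = €72.
Total revenue = 4 × €72 = €288.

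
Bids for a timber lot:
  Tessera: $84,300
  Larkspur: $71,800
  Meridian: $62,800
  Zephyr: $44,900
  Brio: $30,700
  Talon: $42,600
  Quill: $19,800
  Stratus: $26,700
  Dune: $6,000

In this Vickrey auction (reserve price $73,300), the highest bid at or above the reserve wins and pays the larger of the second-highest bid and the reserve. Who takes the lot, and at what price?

Tessera pays $73,300

Bids in order: 84,300 (Tessera) > 71,800 (Larkspur) > 62,800 (Meridian) > 44,900 (Zephyr) > 42,600 (Talon) > 30,700 (Brio) > …
Tessera has the top bid at or above the reserve ($84,300).
Second-highest bid $71,800 is below the reserve $73,300, so the reserve binds → payment $73,300.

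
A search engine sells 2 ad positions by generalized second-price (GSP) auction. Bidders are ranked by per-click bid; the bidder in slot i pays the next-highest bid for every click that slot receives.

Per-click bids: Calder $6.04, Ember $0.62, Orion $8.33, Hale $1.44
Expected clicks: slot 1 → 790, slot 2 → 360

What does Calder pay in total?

Ranked by bid: $8.33 (Orion) > $6.04 (Calder) > $1.44 (Hale) > …
Calder holds slot 2 → pays next bid $1.44 × 360 clicks = $518.40.

Calder pays $518.40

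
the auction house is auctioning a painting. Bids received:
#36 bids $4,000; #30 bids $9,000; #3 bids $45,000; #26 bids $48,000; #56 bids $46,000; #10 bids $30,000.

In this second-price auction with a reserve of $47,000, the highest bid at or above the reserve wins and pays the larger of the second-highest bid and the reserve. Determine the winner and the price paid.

#26 pays $47,000

Sorting bids: 48,000 (#26) > 46,000 (#56) > 45,000 (#3) > 30,000 (#10) > 9,000 (#30) > 4,000 (#36)
#26 has the top bid at or above the reserve ($48,000).
max(second-highest $46,000, reserve $47,000) = $47,000.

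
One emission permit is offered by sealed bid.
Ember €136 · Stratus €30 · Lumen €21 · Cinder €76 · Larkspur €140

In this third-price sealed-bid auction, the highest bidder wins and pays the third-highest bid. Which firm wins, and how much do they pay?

Larkspur pays €76

Third-price sealed-bid auction: the highest bidder wins and pays the third-highest bid.
Bids in order: 140 (Larkspur) > 136 (Ember) > 76 (Cinder) > 30 (Stratus) > 21 (Lumen)
Larkspur wins; payment is bid #3 in the ranking = €76.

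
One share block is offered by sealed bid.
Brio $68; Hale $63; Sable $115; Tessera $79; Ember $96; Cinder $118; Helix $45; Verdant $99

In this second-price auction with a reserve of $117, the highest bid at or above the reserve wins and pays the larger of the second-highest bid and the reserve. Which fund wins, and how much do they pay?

Cinder pays $117

Sorting bids: 118 (Cinder) > 115 (Sable) > 99 (Verdant) > 96 (Ember) > 79 (Tessera) > 68 (Brio) > …
Cinder has the top bid at or above the reserve ($118).
Second-highest bid $115 is below the reserve $117, so the reserve binds → payment $117.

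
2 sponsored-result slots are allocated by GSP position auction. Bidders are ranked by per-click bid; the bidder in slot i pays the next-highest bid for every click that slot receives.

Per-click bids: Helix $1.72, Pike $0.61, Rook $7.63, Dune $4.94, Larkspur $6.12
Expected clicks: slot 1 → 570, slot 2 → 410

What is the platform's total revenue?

Sorting advertisers: $7.63 (Rook) > $6.12 (Larkspur) > $4.94 (Dune) > …
Slot 1: Rook pays $6.12 × 570 = $3488.40
Slot 2: Larkspur pays $4.94 × 410 = $2025.40
Total = $5513.80

Total revenue: $5513.80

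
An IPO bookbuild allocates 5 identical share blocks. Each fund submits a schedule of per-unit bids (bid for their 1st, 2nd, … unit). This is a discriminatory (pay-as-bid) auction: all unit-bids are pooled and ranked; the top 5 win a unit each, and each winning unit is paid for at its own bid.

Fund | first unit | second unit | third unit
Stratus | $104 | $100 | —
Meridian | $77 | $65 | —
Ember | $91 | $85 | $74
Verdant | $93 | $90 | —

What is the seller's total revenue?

Merging the schedules and taking the best 5: 104 (Stratus-1), 100 (Stratus-2), 93 (Verdant-1), 91 (Ember-1), 90 (Verdant-2)
Next rejected bid: $85 (not a price — pay-as-bid).
Each winning unit pays its own bid.
Revenue = 104 + 100 + 93 + 91 + 90 = $478.

Total revenue: $478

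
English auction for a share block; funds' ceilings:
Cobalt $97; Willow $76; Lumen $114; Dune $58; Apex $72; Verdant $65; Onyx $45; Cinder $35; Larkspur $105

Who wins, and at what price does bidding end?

Lumen wins at $105

Rule: the price rises until one bidder remains; the winner pays the price at which the last rival dropped out.
Limits ranked: 114 (Lumen) > 105 (Larkspur) > 97 (Cobalt) > 76 (Willow) > 72 (Apex) > 65 (Verdant) > …
Larkspur is the last rival to drop out, at $105; Lumen remains and wins at that price.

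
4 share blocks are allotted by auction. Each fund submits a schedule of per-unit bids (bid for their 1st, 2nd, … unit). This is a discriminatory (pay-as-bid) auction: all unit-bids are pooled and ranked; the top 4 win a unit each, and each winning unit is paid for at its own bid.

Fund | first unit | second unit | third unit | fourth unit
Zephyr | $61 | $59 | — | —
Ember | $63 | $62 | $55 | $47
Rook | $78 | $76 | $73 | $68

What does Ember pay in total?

Ember pays $0

Pooled unit-bids ranked (top 4): 78 (Rook-1), 76 (Rook-2), 73 (Rook-3), 68 (Rook-4)
Next rejected bid: $63 (not a price — pay-as-bid).
Ember wins no units.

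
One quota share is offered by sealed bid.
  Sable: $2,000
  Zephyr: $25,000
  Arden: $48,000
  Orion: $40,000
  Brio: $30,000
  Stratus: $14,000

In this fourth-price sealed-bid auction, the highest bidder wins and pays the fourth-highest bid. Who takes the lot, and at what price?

Bids ranked: 48,000 (Arden) > 40,000 (Orion) > 30,000 (Brio) > 25,000 (Zephyr) > 14,000 (Stratus) > 2,000 (Sable)
Arden wins; payment is bid #4 in the ranking = $25,000.

Arden pays $25,000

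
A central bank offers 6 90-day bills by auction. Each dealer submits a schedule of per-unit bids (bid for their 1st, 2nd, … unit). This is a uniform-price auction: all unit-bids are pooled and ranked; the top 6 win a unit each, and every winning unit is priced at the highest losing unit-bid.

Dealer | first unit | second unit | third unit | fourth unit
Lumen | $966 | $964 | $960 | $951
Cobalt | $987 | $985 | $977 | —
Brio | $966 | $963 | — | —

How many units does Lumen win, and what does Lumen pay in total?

Lumen: 2 units, pays $1,926

Merging the schedules and taking the best 6: 987 (Cobalt-1), 985 (Cobalt-2), 977 (Cobalt-3), 966 (Lumen-1), 966 (Brio-1), 964 (Lumen-2)
Highest rejected unit-bid = $963.
Lumen wins 2 unit(s) at $963 each.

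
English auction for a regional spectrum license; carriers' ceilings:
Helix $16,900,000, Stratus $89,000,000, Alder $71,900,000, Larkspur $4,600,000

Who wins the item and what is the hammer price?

Limits ranked: 89,000,000 (Stratus) > 71,900,000 (Alder) > 16,900,000 (Helix) > 4,600,000 (Larkspur)
Bidding ends when Alder exits at $71,900,000; Stratus takes it.

Stratus wins at $71,900,000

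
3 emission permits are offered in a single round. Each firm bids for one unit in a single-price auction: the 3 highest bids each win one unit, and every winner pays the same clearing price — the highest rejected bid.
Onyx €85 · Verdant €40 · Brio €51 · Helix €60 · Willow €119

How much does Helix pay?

Ordering the bids: 119 (Willow), 85 (Onyx), 60 (Helix), 51 (Brio), 40 (Verdant)
Winners (3 units): Willow, Onyx, Helix.
Highest unsuccessful bid: €51 → clearing price.
Helix wins → pays €51.

Helix pays €51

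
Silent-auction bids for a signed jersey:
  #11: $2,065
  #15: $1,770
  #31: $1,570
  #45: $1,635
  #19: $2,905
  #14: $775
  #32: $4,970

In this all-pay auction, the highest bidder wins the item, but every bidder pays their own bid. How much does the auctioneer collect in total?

Total revenue: $15,690

All-pay auction: the highest bidder wins the item, but every bidder pays their own bid.
Sorting bids: 4,970 (#32) > 2,905 (#19) > 2,065 (#11) > 1,770 (#15) > 1,635 (#45) > 1,570 (#31) > …
Every bidder forfeits their bid regardless of winning.
Revenue = 2,065 + 1,770 + 1,570 + 1,635 + 2,905 + 775 + 4,970 = $15,690.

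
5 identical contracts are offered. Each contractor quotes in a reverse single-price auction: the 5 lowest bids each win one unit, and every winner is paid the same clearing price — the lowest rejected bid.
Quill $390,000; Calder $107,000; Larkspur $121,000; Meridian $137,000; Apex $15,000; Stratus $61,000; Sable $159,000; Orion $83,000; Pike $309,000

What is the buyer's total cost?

Total cost: $685,000

Sorting: 15,000 (Apex), 61,000 (Stratus), 83,000 (Orion), 107,000 (Calder), 121,000 (Larkspur), 137,000 (Meridian), 159,000 (Sable), …
The 5 lowest are Apex, Stratus, Orion, Calder, Larkspur.
Clearing price = lowest rejected bid = $137,000.
Total cost = 5 × $137,000 = $685,000.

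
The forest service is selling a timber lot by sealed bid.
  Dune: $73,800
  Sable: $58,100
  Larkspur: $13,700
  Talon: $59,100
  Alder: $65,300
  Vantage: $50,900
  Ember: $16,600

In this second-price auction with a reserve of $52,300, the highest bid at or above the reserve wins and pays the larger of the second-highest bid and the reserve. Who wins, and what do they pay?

Dune pays $65,300

Bids ranked: 73,800 (Dune) > 65,300 (Alder) > 59,100 (Talon) > 58,100 (Sable) > 50,900 (Vantage) > 16,600 (Ember) > …
Dune has the top bid at or above the reserve ($73,800).
Second-highest bid $65,300 exceeds the reserve $52,300 → payment $65,300.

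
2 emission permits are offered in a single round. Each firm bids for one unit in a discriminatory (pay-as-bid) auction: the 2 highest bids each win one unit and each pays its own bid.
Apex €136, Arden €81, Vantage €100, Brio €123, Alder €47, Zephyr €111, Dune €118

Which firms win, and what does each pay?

Apex €136, Brio €123

Bids ranked high→low: 136 (Apex), 123 (Brio), 118 (Dune), 111 (Zephyr), …
The 2 highest are Apex, Brio.
Each winner pays its own bid: Apex €136, Brio €123.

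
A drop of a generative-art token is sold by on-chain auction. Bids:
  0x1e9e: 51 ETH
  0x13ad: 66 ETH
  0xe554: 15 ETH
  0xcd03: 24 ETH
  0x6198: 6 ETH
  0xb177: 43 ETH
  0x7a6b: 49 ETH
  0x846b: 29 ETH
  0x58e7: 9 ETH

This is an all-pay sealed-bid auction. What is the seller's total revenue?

Total revenue: 292 ETH

Sorting bids: 66 (0x13ad) > 51 (0x1e9e) > 49 (0x7a6b) > 43 (0xb177) > 29 (0x846b) > 24 (0xcd03) > …
0x13ad wins with the top bid; all bids are sunk regardless.
Every bidder forfeits their bid regardless of winning.
Revenue = 51 + 66 + 15 + 24 + 6 + 43 + 49 + 29 + 9 = 292 ETH.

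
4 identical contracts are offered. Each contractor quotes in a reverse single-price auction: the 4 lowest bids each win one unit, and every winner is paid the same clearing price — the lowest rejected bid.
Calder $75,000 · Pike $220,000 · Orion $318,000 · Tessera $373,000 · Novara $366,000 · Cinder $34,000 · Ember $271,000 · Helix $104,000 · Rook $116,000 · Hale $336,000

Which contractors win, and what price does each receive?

Ordering the bids: 34,000 (Cinder), 75,000 (Calder), 104,000 (Helix), 116,000 (Rook), 220,000 (Pike), 271,000 (Ember), …
Winners (4 units): Cinder, Calder, Helix, Rook.
First losing bid is Pike's $220,000, which sets the uniform price.

Cinder, Calder, Helix, Rook; each is paid $220,000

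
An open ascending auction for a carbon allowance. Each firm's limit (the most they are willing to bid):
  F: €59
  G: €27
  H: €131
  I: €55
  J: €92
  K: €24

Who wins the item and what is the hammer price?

Sorting limits: 131 (H) > 92 (J) > 59 (F) > 55 (I) > 27 (G) > 24 (K)
J is the last rival to drop out, at €92; H remains and wins at that price.

H wins at €92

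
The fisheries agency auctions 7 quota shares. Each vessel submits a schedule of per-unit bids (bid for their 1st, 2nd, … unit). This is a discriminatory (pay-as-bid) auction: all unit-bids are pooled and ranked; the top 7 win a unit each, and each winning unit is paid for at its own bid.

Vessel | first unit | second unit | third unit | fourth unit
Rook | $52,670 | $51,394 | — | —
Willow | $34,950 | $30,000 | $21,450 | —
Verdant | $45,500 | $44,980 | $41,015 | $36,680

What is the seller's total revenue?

Pooled unit-bids ranked (top 7): 52,670 (Rook-1), 51,394 (Rook-2), 45,500 (Verdant-1), 44,980 (Verdant-2), 41,015 (Verdant-3), 36,680 (Verdant-4), 34,950 (Willow-1)
Next rejected bid: $30,000 (not a price — pay-as-bid).
Each winning unit pays its own bid.
Revenue = 52,670 + 51,394 + 45,500 + 44,980 + 41,015 + 36,680 + 34,950 = $307,189.

Total revenue: $307,189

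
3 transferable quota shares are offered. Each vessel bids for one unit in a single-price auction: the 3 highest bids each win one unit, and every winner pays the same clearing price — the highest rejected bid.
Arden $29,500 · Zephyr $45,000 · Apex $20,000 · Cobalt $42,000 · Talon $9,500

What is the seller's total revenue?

Total revenue: $60,000

Sorting: 45,000 (Zephyr), 42,000 (Cobalt), 29,500 (Arden), 20,000 (Apex), 9,500 (Talon)
Top 3: Zephyr, Cobalt, Arden.
First losing bid is Apex's $20,000, which sets the uniform price.
Total revenue = 3 × $20,000 = $60,000.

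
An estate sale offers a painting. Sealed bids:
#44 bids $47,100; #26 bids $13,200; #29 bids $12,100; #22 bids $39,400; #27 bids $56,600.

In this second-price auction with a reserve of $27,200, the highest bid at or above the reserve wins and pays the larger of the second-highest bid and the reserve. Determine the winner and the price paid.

Sorting bids: 56,600 (#27) > 47,100 (#44) > 39,400 (#22) > 13,200 (#26) > 12,100 (#29)
#27 has the top bid at or above the reserve ($56,600).
Second-highest bid $47,100 exceeds the reserve $27,200 → payment $47,100.

#27 pays $47,100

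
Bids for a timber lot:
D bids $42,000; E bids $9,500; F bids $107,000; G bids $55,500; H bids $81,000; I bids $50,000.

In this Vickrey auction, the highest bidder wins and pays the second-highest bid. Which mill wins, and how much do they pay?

Bids in order: 107,000 (F) > 81,000 (H) > 55,500 (G) > 50,000 (I) > 42,000 (D) > 9,500 (E)
F is highest; pays the second-highest bid, $81,000.

F pays $81,000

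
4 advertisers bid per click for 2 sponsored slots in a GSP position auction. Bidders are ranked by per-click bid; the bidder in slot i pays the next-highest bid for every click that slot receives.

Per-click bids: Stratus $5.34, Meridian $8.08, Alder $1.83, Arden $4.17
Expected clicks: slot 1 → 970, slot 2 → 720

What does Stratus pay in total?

Stratus pays $3002.40

Ranked by bid: $8.08 (Meridian) > $5.34 (Stratus) > $4.17 (Arden) > …
Stratus holds slot 2 → pays next bid $4.17 × 720 clicks = $3002.40.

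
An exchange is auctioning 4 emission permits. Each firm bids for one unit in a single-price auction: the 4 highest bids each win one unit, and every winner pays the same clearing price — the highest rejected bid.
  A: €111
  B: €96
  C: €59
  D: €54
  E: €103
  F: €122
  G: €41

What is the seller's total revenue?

Total revenue: €236

Sorting: 122 (F), 111 (A), 103 (E), 96 (B), 59 (C), 54 (D), …
Winners (4 units): F, A, E, B.
Highest unsuccessful bid: €59 → clearing price.
Total revenue = 4 × €59 = €236.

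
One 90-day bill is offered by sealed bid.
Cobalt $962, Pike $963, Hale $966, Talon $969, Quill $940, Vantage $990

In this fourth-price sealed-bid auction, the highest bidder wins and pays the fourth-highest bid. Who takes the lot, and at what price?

Vantage pays $963

Sorting bids: 990 (Vantage) > 969 (Talon) > 966 (Hale) > 963 (Pike) > 962 (Cobalt) > 940 (Quill)
Vantage wins; payment is bid #4 in the ranking = $963.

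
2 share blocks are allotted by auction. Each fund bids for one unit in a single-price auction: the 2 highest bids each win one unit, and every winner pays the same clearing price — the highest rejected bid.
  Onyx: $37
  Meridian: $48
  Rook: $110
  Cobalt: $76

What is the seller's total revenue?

Ordering the bids: 110 (Rook), 76 (Cobalt), 48 (Meridian), 37 (Onyx)
The 2 highest are Rook, Cobalt.
Highest unsuccessful bid: $48 → clearing price.
Total revenue = 2 × $48 = $96.

Total revenue: $96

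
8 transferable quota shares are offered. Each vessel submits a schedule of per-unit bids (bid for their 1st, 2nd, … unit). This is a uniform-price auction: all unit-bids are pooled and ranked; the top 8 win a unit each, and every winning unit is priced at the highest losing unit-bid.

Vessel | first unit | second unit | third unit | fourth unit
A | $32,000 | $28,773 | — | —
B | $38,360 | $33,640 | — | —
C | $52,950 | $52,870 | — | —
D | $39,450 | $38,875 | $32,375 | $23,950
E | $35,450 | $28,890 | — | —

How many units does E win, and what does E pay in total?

E: 1 unit, pays $32,000

Pooled unit-bids ranked (top 8): 52,950 (C-1), 52,870 (C-2), 39,450 (D-1), 38,875 (D-2), 38,360 (B-1), 35,450 (E-1), 33,640 (B-2), 32,375 (D-3)
First bid not allocated: $32,000.
E wins 1 unit(s) at $32,000 each.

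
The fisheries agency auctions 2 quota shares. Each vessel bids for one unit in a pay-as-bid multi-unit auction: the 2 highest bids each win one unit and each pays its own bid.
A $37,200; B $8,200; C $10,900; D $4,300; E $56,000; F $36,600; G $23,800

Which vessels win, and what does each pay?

E $56,000, A $37,200

Ordering the bids: 56,000 (E), 37,200 (A), 36,600 (F), 23,800 (G), …
Top 2: E, A.
Each winner pays its own bid: E $56,000, A $37,200.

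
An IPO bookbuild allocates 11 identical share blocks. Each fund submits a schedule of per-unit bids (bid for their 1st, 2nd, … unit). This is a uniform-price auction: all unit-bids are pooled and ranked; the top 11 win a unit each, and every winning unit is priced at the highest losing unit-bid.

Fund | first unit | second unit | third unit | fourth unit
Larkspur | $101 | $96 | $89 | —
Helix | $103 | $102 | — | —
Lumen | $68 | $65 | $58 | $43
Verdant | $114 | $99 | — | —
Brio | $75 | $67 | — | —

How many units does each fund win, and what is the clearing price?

Pooled unit-bids ranked (top 11): 114 (Verdant-1), 103 (Helix-1), 102 (Helix-2), 101 (Larkspur-1), 99 (Verdant-2), 96 (Larkspur-2), 89 (Larkspur-3), 75 (Brio-1), 68 (Lumen-1), 67 (Brio-2), 65 (Lumen-2)
Highest rejected unit-bid = $58.
Allocation: Brio 2, Helix 2, Larkspur 3, Lumen 2, Verdant 2.

Brio 2, Helix 2, Larkspur 3, Lumen 2, Verdant 2; clearing price $58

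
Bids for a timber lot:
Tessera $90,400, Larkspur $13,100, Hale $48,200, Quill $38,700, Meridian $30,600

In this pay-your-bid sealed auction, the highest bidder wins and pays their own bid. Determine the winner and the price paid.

Rule: the highest bidder wins and pays their own bid.
Sorting bids: 90,400 (Tessera) > 48,200 (Hale) > 38,700 (Quill) > 30,600 (Meridian) > 13,100 (Larkspur)
First-price: Tessera pays what they bid, $90,400.

Tessera pays $90,400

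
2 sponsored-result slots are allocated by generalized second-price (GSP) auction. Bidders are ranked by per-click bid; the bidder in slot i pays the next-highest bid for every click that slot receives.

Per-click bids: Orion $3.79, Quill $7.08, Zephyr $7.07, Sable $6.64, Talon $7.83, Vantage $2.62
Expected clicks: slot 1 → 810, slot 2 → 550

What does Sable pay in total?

Per-click bids in order: $7.83 (Talon) > $7.08 (Quill) > $7.07 (Zephyr) > …
Sable ranks below slot 2 → no slot, pays nothing.

Sable pays $0.00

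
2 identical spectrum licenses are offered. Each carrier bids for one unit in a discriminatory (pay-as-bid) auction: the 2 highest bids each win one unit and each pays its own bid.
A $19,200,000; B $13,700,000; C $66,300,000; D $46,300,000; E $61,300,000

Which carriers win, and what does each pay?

C $66,300,000, E $61,300,000

Ordering the bids: 66,300,000 (C), 61,300,000 (E), 46,300,000 (D), 19,200,000 (A), …
The 2 highest are C, E.
Each winner pays its own bid: C $66,300,000, E $61,300,000.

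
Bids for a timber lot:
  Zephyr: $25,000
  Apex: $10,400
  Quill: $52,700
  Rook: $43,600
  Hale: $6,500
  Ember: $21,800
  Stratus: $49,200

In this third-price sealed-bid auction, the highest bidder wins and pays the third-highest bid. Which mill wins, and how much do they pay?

Quill pays $43,600

Bids ranked: 52,700 (Quill) > 49,200 (Stratus) > 43,600 (Rook) > 25,000 (Zephyr) > 21,800 (Ember) > 10,400 (Apex) > …
Quill is highest; pays the third-highest bid, $43,600.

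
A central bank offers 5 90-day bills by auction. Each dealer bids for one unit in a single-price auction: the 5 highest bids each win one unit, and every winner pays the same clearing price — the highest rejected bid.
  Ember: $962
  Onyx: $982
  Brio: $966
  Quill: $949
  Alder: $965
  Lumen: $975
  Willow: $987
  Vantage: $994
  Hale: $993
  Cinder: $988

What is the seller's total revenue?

Ordering the bids: 994 (Vantage), 993 (Hale), 988 (Cinder), 987 (Willow), 982 (Onyx), 975 (Lumen), 966 (Brio), …
Top 5: Vantage, Hale, Cinder, Willow, Onyx.
First losing bid is Lumen's $975, which sets the uniform price.
Total revenue = 5 × $975 = $4,875.

Total revenue: $4,875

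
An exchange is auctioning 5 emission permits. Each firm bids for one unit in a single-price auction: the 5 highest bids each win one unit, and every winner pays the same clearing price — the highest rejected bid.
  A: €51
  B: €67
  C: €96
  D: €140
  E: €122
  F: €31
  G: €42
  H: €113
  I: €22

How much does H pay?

H pays €51

Bids ranked high→low: 140 (D), 122 (E), 113 (H), 96 (C), 67 (B), 51 (A), 42 (G), …
Top 5: D, E, H, C, B.
Clearing price = highest rejected bid = €51.
H wins → pays €51.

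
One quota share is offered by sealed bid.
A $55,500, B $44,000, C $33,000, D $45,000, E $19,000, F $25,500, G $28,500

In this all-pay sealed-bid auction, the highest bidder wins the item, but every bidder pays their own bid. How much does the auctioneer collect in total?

Sorting bids: 55,500 (A) > 45,000 (D) > 44,000 (B) > 33,000 (C) > 28,500 (G) > 25,500 (F) > …
A wins with the top bid; all bids are sunk regardless.
Every bidder forfeits their bid regardless of winning.
Revenue = 55,500 + 44,000 + 33,000 + 45,000 + 19,000 + 25,500 + 28,500 = $250,500.

Total revenue: $250,500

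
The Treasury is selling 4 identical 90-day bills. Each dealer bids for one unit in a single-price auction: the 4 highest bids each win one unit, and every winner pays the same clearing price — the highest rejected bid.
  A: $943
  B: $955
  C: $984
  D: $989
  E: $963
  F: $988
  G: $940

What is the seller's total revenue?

Total revenue: $3,820

Ordering the bids: 989 (D), 988 (F), 984 (C), 963 (E), 955 (B), 943 (A), …
Winners (4 units): D, F, C, E.
Highest unsuccessful bid: $955 → clearing price.
Total revenue = 4 × $955 = $3,820.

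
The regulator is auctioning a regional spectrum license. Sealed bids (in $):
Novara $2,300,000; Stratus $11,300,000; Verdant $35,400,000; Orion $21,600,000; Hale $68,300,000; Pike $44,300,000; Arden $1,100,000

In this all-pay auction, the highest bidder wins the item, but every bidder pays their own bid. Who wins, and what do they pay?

Bids in order: 68,300,000 (Hale) > 44,300,000 (Pike) > 35,400,000 (Verdant) > 21,600,000 (Orion) > 11,300,000 (Stratus) > 2,300,000 (Novara) > …
Hale wins with the top bid; all bids are sunk regardless.

Hale pays $68,300,000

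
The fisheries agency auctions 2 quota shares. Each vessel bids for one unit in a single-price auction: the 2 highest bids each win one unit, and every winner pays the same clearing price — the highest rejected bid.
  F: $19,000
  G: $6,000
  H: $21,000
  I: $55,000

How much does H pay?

Bids ranked high→low: 55,000 (I), 21,000 (H), 19,000 (F), 6,000 (G)
Top 2: I, H.
Clearing price = highest rejected bid = $19,000.
H wins → pays $19,000.

H pays $19,000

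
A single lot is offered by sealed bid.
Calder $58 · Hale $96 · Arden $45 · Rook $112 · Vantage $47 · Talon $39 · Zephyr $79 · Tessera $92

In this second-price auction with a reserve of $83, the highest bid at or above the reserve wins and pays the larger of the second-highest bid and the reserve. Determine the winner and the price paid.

Sorting bids: 112 (Rook) > 96 (Hale) > 92 (Tessera) > 79 (Zephyr) > 58 (Calder) > 47 (Vantage) > …
Highest eligible bid: Rook at $112.
Second-highest bid $96 exceeds the reserve $83 → payment $96.

Rook pays $96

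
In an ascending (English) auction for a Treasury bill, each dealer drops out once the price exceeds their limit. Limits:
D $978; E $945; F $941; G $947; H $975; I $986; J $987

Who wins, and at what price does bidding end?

Limits in order: 987 (J) > 986 (I) > 978 (D) > 975 (H) > 947 (G) > 945 (E) > …
Once the price passes $986, only J is left; the hammer falls at I's limit of $986.

J wins at $986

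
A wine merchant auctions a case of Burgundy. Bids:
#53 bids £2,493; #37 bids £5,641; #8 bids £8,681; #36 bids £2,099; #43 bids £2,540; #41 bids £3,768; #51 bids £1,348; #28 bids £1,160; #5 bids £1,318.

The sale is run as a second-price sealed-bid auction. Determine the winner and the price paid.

Second-price sealed-bid auction: the highest bidder wins and pays the second-highest bid.
Bids in order: 8,681 (#8) > 5,641 (#37) > 3,768 (#41) > 2,540 (#43) > 2,493 (#53) > 2,099 (#36) > …
Second-price: #8 pays #37's bid of £5,641.

#8 pays £5,641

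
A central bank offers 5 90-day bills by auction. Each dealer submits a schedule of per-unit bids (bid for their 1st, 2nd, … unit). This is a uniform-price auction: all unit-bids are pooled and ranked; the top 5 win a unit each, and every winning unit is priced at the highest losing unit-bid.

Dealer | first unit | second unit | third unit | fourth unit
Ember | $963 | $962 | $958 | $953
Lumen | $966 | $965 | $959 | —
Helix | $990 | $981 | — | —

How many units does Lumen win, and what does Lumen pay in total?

Lumen: 2 units, pays $1,924

All unit-bids, highest first — top 5: 990 (Helix-1), 981 (Helix-2), 966 (Lumen-1), 965 (Lumen-2), 963 (Ember-1)
The (k+1)-th unit-bid is $962.
Lumen wins 2 unit(s) at $962 each.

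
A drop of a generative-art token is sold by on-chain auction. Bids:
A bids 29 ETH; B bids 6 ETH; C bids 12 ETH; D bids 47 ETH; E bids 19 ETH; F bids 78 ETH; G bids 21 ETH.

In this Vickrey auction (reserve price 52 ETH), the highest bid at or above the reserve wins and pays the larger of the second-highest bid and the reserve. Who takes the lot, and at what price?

F pays 52 ETH

Vickrey auction (reserve price 52 ETH): the highest bid at or above the reserve wins and pays the larger of the second-highest bid and the reserve.
Sorting bids: 78 (F) > 47 (D) > 29 (A) > 21 (G) > 19 (E) > 12 (C) > …
F has the top bid at or above the reserve (78 ETH).
max(second-highest 47 ETH, reserve 52 ETH) = 52 ETH.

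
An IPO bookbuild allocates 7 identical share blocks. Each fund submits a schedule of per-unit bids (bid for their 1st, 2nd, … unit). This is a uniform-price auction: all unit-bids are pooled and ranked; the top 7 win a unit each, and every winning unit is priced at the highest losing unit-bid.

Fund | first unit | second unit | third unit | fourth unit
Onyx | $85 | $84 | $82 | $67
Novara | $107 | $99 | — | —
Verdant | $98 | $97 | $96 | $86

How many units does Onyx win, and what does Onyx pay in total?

All unit-bids, highest first — top 7: 107 (Novara-1), 99 (Novara-2), 98 (Verdant-1), 97 (Verdant-2), 96 (Verdant-3), 86 (Verdant-4), 85 (Onyx-1)
The (k+1)-th unit-bid is $84.
Onyx wins 1 unit(s) at $84 each.

Onyx: 1 unit, pays $84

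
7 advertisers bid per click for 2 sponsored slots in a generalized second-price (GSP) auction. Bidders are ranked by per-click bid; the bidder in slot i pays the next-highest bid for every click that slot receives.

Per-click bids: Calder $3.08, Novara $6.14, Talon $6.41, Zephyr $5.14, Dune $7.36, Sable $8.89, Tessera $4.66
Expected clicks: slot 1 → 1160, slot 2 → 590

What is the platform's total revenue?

Per-click bids in order: $8.89 (Sable) > $7.36 (Dune) > $6.41 (Talon) > …
Slot 1: Sable pays $7.36 × 1160 = $8537.60
Slot 2: Dune pays $6.41 × 590 = $3781.90
Total = $12319.50

Total revenue: $12319.50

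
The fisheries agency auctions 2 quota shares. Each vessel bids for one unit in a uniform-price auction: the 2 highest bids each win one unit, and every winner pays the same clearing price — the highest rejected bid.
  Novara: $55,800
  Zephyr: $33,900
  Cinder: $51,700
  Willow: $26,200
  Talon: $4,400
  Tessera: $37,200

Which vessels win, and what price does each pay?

Novara, Cinder; each pays $37,200

Sorting: 55,800 (Novara), 51,700 (Cinder), 37,200 (Tessera), 33,900 (Zephyr), …
The 2 highest are Novara, Cinder.
Clearing price = highest rejected bid = $37,200.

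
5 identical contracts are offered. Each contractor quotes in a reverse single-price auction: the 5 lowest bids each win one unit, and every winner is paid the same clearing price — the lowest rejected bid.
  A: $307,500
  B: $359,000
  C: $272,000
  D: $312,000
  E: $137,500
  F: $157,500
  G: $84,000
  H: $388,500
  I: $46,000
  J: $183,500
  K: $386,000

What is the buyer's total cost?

Total cost: $1,360,000

Bids ranked low→high: 46,000 (I), 84,000 (G), 137,500 (E), 157,500 (F), 183,500 (J), 272,000 (C), 307,500 (A), …
Winners (5 units): I, G, E, F, J.
Clearing price = lowest rejected bid = $272,000.
Total cost = 5 × $272,000 = $1,360,000.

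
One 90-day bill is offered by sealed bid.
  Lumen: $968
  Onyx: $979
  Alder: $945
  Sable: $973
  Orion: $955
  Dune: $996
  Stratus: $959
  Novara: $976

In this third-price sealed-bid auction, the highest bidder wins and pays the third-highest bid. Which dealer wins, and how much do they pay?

Bids ranked: 996 (Dune) > 979 (Onyx) > 976 (Novara) > 973 (Sable) > 968 (Lumen) > 959 (Stratus) > …
Dune is highest; pays the third-highest bid, $976.

Dune pays $976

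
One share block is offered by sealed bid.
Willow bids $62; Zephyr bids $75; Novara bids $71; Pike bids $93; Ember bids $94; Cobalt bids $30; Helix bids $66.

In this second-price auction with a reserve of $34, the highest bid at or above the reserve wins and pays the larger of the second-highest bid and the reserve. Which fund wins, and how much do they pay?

Rule: the highest bid at or above the reserve wins and pays the larger of the second-highest bid and the reserve.
Sorting bids: 94 (Ember) > 93 (Pike) > 75 (Zephyr) > 71 (Novara) > 66 (Helix) > 62 (Willow) > …
Ember has the top bid at or above the reserve ($94).
Second-highest bid $93 exceeds the reserve $34 → payment $93.

Ember pays $93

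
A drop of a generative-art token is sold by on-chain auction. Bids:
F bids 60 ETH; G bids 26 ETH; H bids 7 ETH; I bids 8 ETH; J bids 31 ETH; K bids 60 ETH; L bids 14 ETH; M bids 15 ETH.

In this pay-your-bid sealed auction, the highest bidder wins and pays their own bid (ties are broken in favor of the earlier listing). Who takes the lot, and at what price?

F pays 60 ETH

Bids in order: 60 (F) > 60 (K) > 31 (J) > 26 (G) > 15 (M) > 14 (L) > …
F and K tie at 60 ETH; tie-break gives it to F.
First-price: F pays what they bid, 60 ETH.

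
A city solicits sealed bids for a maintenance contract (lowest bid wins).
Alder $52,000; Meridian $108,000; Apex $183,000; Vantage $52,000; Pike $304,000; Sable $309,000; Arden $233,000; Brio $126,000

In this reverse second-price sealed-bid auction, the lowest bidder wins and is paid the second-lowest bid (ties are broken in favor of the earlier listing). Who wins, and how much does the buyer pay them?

Alder is paid $52,000

Rule: the lowest bidder wins and is paid the second-lowest bid.
Sorting bids: 52,000 (Alder) < 52,000 (Vantage) < 108,000 (Meridian) < 126,000 (Brio) < 183,000 (Apex) < 233,000 (Arden) < …
Tie at $52,000 → Alder wins by tie-break.
Alder is lowest; is paid the second-lowest bid, $52,000.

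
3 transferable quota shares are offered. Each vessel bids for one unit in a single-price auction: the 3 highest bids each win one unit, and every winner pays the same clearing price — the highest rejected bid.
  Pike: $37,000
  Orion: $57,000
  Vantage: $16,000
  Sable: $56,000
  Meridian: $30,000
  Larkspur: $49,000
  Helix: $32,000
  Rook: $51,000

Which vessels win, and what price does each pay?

Sorting: 57,000 (Orion), 56,000 (Sable), 51,000 (Rook), 49,000 (Larkspur), 37,000 (Pike), …
Winners (3 units): Orion, Sable, Rook.
Highest unsuccessful bid: $49,000 → clearing price.

Orion, Sable, Rook; each pays $49,000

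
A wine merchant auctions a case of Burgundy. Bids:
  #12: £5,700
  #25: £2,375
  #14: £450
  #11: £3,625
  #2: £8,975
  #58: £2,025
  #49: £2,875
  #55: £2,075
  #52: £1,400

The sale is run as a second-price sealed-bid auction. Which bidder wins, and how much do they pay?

#2 pays £5,700

Bids in order: 8,975 (#2) > 5,700 (#12) > 3,625 (#11) > 2,875 (#49) > 2,375 (#25) > 2,075 (#55) > …
Second-price: #2 pays #12's bid of £5,700.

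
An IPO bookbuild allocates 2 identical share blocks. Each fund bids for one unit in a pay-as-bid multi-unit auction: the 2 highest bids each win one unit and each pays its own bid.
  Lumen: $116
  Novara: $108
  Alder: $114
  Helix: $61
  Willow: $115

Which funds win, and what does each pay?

Lumen $116, Willow $115

Bids ranked high→low: 116 (Lumen), 115 (Willow), 114 (Alder), 108 (Novara), …
The 2 highest are Lumen, Willow.
Each winner pays its own bid: Lumen $116, Willow $115.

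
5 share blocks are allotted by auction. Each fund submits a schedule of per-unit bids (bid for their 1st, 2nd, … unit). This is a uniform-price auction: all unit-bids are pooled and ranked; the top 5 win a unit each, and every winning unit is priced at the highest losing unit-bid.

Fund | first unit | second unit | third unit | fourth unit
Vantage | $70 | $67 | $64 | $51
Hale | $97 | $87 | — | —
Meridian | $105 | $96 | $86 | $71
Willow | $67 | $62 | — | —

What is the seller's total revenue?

Total revenue: $355

Merging the schedules and taking the best 5: 105 (Meridian-1), 97 (Hale-1), 96 (Meridian-2), 87 (Hale-2), 86 (Meridian-3)
First bid not allocated: $71.
Allocation: Hale 2, Meridian 3. Every unit priced at $71.
Revenue = 5 × 71 = $355.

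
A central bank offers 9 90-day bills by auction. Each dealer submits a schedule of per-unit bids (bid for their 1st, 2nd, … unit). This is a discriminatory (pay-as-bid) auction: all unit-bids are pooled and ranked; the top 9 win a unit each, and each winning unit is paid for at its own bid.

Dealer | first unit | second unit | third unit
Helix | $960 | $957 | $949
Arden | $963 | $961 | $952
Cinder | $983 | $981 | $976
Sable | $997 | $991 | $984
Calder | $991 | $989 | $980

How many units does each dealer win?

Calder 3, Cinder 3, Sable 3

Merging the schedules and taking the best 9: 997 (Sable-1), 991 (Sable-2), 991 (Calder-1), 989 (Calder-2), 984 (Sable-3), 983 (Cinder-1), 981 (Cinder-2), 980 (Calder-3), 976 (Cinder-3)
Next rejected bid: $963 (not a price — pay-as-bid).
Allocation: Calder 3, Cinder 3, Sable 3.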